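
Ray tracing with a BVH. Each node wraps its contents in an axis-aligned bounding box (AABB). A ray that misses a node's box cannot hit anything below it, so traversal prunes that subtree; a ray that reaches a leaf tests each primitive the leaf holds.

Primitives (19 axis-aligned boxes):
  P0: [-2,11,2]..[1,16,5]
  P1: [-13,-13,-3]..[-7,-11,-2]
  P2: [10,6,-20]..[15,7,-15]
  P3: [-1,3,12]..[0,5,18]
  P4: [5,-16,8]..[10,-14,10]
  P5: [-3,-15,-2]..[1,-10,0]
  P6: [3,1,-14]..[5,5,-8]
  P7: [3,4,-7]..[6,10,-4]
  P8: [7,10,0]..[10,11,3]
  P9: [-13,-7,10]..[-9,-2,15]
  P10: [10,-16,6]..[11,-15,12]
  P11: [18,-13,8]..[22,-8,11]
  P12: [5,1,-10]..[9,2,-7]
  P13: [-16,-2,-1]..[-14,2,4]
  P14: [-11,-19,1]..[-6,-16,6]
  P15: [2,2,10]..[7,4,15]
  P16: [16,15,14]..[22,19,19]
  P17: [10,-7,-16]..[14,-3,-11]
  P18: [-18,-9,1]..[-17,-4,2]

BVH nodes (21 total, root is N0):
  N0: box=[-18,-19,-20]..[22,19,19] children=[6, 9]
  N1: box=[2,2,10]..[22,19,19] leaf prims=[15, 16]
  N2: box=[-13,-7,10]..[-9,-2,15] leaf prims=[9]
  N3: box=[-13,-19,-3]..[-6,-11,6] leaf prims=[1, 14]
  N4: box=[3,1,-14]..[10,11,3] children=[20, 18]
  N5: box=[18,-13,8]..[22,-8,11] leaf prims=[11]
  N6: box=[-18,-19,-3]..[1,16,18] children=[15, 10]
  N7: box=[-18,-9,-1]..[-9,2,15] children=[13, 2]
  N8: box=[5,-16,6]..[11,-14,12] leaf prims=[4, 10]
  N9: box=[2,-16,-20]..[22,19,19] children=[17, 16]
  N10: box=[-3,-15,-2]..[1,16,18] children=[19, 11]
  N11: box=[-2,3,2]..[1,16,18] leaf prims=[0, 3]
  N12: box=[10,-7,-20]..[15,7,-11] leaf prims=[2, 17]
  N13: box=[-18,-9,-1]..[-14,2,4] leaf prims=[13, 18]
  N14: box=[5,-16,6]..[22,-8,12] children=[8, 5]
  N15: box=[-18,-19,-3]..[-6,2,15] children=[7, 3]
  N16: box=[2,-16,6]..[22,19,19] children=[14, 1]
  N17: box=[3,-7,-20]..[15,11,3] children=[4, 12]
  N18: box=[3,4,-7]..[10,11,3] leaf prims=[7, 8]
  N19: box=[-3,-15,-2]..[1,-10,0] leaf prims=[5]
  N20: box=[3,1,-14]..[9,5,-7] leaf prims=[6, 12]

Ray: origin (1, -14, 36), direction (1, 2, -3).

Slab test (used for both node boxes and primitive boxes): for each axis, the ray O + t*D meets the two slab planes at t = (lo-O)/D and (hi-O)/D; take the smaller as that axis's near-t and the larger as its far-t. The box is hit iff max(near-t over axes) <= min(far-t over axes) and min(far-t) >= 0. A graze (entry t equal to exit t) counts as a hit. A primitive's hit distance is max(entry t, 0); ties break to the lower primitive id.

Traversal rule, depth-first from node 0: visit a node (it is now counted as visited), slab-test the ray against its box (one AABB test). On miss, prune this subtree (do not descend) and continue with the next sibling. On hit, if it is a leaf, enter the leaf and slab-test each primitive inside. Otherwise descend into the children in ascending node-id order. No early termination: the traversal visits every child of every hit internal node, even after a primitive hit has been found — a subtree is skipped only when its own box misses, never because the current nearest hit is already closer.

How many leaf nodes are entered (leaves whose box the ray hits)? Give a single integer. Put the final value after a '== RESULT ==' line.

Traverse from the root:
N0 x:[-19,21] y:[-5/2,33/2] z:[17/3,56/3] -> hit [17/3,33/2], descend [6, 9]
  N6 x:[-19,0] y:[-5/2,15] z:[6,13] -> miss, prune
  N9 x:[1,21] y:[-1,33/2] z:[17/3,56/3] -> hit [17/3,33/2], descend [16, 17]
    N16 x:[1,21] y:[-1,33/2] z:[17/3,10] -> hit [17/3,10], descend [1, 14]
      N1 x:[1,21] y:[8,33/2] z:[17/3,26/3] -> hit [8,26/3] leaf, test {P15(miss), P16(miss)}
      N14 x:[4,21] y:[-1,3] z:[8,10] -> miss, prune
    N17 x:[2,14] y:[7/2,25/2] z:[11,56/3] -> hit [11,25/2], descend [4, 12]
      N4 x:[2,9] y:[15/2,25/2] z:[11,50/3] -> miss, prune
      N12 x:[9,14] y:[7/2,21/2] z:[47/3,56/3] -> miss, prune

Visited [0, 6, 9, 16, 1, 14, 17, 4, 12]. Tests: 9 box, 1 leaf. Nearest: miss.

== RESULT ==
1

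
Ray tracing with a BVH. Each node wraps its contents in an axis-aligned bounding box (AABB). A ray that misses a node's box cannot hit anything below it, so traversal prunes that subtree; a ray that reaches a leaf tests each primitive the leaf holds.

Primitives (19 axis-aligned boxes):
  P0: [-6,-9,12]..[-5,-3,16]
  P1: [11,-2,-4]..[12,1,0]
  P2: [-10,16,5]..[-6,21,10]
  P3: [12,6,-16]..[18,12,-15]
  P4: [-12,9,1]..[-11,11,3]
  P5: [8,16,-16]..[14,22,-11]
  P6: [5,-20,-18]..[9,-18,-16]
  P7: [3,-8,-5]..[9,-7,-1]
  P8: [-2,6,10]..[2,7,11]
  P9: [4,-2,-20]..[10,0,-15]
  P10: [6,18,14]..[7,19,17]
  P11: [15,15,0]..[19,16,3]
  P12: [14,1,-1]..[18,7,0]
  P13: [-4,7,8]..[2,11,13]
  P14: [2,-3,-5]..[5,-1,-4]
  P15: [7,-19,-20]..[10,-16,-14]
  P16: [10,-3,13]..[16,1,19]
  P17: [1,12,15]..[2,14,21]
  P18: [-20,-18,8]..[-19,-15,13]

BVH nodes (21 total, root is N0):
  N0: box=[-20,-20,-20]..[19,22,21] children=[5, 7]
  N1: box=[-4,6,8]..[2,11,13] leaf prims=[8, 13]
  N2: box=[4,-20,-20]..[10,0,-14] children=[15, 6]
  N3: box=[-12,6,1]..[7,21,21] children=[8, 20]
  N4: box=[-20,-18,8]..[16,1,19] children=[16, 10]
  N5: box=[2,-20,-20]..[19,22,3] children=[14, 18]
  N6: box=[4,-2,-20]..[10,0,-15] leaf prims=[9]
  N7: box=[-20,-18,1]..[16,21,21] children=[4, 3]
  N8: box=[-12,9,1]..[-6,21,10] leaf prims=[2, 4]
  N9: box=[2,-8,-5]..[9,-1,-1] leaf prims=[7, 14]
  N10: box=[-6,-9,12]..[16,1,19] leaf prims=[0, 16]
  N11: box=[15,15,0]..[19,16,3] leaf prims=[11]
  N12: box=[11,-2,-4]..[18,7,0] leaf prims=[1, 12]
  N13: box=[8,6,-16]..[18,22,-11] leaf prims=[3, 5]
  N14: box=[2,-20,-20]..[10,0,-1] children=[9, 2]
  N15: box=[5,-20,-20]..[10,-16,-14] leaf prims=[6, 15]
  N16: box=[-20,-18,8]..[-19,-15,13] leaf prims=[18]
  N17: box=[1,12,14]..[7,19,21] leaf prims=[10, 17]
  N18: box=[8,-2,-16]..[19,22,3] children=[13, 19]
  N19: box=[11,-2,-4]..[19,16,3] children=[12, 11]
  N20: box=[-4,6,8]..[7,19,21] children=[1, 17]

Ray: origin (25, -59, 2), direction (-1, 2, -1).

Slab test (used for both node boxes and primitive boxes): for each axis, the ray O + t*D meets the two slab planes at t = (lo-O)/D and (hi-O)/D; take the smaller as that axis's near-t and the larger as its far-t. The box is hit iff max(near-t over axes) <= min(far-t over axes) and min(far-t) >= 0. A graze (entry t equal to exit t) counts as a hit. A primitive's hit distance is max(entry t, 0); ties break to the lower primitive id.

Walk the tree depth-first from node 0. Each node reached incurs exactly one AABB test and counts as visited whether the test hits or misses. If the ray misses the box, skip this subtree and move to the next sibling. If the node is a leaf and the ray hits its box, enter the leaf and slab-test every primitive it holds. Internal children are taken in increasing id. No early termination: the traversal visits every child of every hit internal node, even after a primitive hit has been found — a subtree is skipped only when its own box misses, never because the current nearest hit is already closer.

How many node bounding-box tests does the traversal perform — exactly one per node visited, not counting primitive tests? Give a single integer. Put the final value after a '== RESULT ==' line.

Walk:
N0 x:[6,45] y:[39/2,81/2] z:[-19,22] -> hit [39/2,22], descend [5, 7]
  N5 x:[6,23] y:[39/2,81/2] z:[-1,22] -> hit [39/2,22], descend [14, 18]
    N14 x:[15,23] y:[39/2,59/2] z:[3,22] -> hit [39/2,22], descend [2, 9]
      N2 x:[15,21] y:[39/2,59/2] z:[16,22] -> hit [39/2,21], descend [6, 15]
        N6 x:[15,21] y:[57/2,59/2] z:[17,22] -> miss, prune
        N15 x:[15,20] y:[39/2,43/2] z:[16,22] -> hit [39/2,20] leaf, test {P6@t=39/2, P15(miss)}
      N9 x:[16,23] y:[51/2,29] z:[3,7] -> miss, prune
    N18 x:[6,17] y:[57/2,81/2] z:[-1,18] -> miss, prune
  N7 x:[9,45] y:[41/2,40] z:[-19,1] -> miss, prune

Visited [0, 5, 14, 2, 6, 15, 9, 18, 7]. Tests: 9 box, 1 leaf. Nearest: P6.

== RESULT ==
9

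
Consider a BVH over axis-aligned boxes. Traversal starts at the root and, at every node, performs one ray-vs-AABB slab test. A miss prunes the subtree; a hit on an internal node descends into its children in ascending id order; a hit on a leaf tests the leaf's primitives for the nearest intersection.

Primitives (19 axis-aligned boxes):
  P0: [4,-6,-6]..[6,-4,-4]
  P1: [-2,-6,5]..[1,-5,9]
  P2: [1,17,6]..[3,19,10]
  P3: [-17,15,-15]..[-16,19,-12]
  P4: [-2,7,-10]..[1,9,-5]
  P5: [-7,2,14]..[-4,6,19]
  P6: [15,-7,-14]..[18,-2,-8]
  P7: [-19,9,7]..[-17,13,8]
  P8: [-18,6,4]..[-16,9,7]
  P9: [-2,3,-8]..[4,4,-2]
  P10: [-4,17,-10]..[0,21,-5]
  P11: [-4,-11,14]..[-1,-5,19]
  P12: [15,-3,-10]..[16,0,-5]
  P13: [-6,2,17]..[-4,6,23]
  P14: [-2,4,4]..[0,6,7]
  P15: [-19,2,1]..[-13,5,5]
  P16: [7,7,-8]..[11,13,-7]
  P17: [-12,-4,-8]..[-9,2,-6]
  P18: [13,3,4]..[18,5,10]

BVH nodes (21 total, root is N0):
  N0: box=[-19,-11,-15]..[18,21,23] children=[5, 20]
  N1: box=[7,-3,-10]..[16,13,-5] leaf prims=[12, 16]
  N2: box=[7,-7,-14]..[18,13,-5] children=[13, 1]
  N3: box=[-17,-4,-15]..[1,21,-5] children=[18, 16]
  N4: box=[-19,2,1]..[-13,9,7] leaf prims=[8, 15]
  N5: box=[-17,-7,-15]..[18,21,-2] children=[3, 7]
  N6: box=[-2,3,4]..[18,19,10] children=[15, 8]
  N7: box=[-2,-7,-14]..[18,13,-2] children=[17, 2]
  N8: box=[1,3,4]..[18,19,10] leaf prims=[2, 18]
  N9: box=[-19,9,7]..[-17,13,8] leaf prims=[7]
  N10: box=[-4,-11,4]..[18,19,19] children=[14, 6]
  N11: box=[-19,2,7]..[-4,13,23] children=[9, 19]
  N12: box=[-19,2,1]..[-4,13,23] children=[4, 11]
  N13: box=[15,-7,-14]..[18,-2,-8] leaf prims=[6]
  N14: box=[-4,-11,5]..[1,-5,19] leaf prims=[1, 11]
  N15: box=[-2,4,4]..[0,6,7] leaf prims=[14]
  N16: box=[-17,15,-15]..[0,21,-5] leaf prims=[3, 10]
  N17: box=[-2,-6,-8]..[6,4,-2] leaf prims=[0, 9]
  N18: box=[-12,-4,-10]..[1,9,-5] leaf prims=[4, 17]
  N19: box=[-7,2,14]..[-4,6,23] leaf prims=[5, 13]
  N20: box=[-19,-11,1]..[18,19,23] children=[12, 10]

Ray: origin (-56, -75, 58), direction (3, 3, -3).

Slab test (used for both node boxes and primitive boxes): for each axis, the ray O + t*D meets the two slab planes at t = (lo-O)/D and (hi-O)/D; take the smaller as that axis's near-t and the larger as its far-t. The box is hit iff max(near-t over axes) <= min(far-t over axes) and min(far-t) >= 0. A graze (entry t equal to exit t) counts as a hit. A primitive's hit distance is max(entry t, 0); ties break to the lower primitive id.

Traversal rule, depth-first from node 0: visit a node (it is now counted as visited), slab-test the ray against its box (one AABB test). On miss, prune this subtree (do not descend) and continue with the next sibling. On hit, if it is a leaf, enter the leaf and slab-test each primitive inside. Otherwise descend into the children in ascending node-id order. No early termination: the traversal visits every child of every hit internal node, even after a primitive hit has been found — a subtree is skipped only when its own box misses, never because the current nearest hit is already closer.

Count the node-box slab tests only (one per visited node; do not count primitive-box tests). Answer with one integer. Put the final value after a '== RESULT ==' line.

Trace the traversal:
N0 x:[37/3,74/3] y:[64/3,32] z:[35/3,73/3] -> hit [64/3,73/3], descend [5, 20]
  N5 x:[13,74/3] y:[68/3,32] z:[20,73/3] -> hit [68/3,73/3], descend [3, 7]
    N3 x:[13,19] y:[71/3,32] z:[21,73/3] -> miss, prune
    N7 x:[18,74/3] y:[68/3,88/3] z:[20,24] -> hit [68/3,24], descend [2, 17]
      N2 x:[21,74/3] y:[68/3,88/3] z:[21,24] -> hit [68/3,24], descend [1, 13]
        N1 x:[21,24] y:[24,88/3] z:[21,68/3] -> miss, prune
        N13 x:[71/3,74/3] y:[68/3,73/3] z:[22,24] -> hit [71/3,24] leaf, test {P6@t=71/3}
      N17 x:[18,62/3] y:[23,79/3] z:[20,22] -> miss, prune
  N20 x:[37/3,74/3] y:[64/3,94/3] z:[35/3,19] -> miss, prune

Visited [0, 5, 3, 7, 2, 1, 13, 17, 20]. Tests: 9 box, 1 leaf. Nearest: P6.

== RESULT ==
9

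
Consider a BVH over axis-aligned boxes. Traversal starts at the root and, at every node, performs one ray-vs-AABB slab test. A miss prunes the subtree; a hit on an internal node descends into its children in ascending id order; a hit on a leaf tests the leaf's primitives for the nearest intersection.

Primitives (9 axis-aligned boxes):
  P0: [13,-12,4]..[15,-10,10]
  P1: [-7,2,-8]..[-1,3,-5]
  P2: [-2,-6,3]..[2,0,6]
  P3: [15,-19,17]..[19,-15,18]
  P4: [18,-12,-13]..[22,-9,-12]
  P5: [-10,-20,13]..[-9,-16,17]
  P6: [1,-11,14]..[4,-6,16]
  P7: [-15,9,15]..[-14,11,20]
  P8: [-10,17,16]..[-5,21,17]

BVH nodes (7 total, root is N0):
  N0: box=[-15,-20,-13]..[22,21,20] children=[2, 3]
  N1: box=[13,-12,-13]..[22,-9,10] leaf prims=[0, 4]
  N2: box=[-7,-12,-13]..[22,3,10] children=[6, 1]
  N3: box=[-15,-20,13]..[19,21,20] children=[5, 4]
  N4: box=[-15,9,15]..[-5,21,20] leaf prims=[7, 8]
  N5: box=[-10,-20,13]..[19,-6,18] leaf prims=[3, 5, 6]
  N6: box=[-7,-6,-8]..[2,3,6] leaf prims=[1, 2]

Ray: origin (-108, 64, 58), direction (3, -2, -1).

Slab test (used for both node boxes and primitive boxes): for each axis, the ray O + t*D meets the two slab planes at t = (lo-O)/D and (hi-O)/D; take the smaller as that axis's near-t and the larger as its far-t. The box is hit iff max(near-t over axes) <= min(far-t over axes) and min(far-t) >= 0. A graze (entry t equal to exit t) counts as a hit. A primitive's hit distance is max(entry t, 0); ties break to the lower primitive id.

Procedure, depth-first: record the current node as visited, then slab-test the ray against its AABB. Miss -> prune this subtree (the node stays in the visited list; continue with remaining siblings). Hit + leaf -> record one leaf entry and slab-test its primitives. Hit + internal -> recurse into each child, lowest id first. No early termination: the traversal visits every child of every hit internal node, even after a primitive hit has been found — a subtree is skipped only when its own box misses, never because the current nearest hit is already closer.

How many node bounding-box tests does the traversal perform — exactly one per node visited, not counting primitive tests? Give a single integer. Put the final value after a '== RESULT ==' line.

Traverse from the root:
N0 x:[31,130/3] y:[43/2,42] z:[38,71] -> hit [38,42], descend [2, 3]
  N2 x:[101/3,130/3] y:[61/2,38] z:[48,71] -> miss, prune
  N3 x:[31,127/3] y:[43/2,42] z:[38,45] -> hit [38,42], descend [4, 5]
    N4 x:[31,103/3] y:[43/2,55/2] z:[38,43] -> miss, prune
    N5 x:[98/3,127/3] y:[35,42] z:[40,45] -> hit [40,42] leaf, test {P3@t=41, P5(miss), P6(miss)}

Visited [0, 2, 3, 4, 5]. Tests: 5 box, 1 leaf. Nearest: P3.

== RESULT ==
5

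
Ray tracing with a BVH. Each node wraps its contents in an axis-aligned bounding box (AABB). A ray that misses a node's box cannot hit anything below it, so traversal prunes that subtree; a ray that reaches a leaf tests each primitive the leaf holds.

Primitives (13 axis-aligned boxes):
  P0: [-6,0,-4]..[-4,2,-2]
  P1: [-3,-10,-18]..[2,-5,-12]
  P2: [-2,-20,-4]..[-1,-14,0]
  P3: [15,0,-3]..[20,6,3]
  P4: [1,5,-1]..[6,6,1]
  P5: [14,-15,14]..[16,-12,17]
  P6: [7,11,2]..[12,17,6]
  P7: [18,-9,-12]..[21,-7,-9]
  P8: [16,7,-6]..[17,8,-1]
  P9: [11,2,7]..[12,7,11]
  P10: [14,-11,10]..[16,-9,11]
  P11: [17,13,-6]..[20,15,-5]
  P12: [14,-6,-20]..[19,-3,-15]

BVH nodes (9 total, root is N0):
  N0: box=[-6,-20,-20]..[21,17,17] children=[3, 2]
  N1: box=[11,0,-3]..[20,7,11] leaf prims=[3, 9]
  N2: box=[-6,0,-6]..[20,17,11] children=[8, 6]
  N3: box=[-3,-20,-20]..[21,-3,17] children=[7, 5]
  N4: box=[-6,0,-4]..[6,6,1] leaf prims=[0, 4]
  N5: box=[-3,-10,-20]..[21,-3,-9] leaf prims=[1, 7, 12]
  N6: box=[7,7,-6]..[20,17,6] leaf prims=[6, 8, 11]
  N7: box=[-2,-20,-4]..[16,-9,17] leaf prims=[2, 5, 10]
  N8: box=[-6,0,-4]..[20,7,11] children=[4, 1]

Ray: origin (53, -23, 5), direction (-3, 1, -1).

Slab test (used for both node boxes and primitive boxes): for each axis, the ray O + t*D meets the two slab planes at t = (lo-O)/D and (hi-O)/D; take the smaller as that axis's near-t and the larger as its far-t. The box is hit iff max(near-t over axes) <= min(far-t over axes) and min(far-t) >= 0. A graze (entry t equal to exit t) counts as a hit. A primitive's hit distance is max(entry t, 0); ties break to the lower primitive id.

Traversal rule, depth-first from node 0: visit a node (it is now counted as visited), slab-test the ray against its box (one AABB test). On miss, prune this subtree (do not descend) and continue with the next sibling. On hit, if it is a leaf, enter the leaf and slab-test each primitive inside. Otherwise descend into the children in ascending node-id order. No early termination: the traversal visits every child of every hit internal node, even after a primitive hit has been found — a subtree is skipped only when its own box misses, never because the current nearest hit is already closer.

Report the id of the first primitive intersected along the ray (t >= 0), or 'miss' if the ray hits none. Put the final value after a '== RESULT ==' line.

Traverse from the root:
N0 x:[32/3,59/3] y:[3,40] z:[-12,25] -> hit [32/3,59/3], descend [2, 3]
  N2 x:[11,59/3] y:[23,40] z:[-6,11] -> miss, prune
  N3 x:[32/3,56/3] y:[3,20] z:[-12,25] -> hit [32/3,56/3], descend [5, 7]
    N5 x:[32/3,56/3] y:[13,20] z:[14,25] -> hit [14,56/3] leaf, test {P1@t=17, P7(miss), P12(miss)}
    N7 x:[37/3,55/3] y:[3,14] z:[-12,9] -> miss, prune

Visited [0, 2, 3, 5, 7]. Tests: 5 box, 1 leaf. Nearest: P1.

== RESULT ==
1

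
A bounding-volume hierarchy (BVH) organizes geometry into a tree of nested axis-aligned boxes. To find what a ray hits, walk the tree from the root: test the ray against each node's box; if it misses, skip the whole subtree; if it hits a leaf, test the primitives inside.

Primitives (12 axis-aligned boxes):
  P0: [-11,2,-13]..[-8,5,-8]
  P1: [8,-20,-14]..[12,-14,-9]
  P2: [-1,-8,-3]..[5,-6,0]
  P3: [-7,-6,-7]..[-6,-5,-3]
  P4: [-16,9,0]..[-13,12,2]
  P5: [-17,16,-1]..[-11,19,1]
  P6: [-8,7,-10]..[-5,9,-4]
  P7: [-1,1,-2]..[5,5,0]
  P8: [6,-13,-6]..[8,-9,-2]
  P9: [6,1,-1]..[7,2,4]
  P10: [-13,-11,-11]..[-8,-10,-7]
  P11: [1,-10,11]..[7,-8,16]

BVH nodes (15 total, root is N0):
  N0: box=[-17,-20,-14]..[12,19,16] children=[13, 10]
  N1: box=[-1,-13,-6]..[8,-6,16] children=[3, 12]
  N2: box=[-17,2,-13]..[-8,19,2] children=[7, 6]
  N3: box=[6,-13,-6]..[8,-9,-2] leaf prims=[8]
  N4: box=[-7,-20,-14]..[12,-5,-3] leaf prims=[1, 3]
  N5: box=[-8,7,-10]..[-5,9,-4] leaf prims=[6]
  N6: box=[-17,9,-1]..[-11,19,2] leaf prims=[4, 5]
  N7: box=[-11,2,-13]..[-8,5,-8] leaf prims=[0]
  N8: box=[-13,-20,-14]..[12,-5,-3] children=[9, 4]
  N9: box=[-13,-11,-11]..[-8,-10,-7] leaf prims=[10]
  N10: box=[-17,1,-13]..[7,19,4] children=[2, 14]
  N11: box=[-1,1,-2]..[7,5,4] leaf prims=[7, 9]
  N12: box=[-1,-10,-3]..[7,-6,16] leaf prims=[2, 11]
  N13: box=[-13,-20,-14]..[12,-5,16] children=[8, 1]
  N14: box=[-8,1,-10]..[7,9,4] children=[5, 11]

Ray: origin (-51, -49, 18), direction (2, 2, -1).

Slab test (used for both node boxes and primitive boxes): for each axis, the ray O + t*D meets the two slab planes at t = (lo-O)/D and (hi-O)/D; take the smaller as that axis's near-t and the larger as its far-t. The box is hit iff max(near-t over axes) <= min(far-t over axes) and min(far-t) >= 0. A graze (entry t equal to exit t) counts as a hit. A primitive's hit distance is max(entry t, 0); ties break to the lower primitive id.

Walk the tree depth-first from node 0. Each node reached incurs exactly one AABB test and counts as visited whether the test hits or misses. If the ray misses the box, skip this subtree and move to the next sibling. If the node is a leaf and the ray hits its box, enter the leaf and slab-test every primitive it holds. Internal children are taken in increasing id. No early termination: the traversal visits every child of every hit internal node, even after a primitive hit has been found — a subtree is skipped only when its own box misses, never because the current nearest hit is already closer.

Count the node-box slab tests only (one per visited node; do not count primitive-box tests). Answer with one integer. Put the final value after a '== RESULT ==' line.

Trace the traversal:
N0 x:[17,63/2] y:[29/2,34] z:[2,32] -> hit [17,63/2], descend [10, 13]
  N10 x:[17,29] y:[25,34] z:[14,31] -> hit [25,29], descend [2, 14]
    N2 x:[17,43/2] y:[51/2,34] z:[16,31] -> miss, prune
    N14 x:[43/2,29] y:[25,29] z:[14,28] -> hit [25,28], descend [5, 11]
      N5 x:[43/2,23] y:[28,29] z:[22,28] -> miss, prune
      N11 x:[25,29] y:[25,27] z:[14,20] -> miss, prune
  N13 x:[19,63/2] y:[29/2,22] z:[2,32] -> hit [19,22], descend [1, 8]
    N1 x:[25,59/2] y:[18,43/2] z:[2,24] -> miss, prune
    N8 x:[19,63/2] y:[29/2,22] z:[21,32] -> hit [21,22], descend [4, 9]
      N4 x:[22,63/2] y:[29/2,22] z:[21,32] -> hit [22,22] leaf, test {P1(miss), P3@t=22}
      N9 x:[19,43/2] y:[19,39/2] z:[25,29] -> miss, prune

order=[0, 10, 2, 14, 5, 11, 13, 1, 8, 4, 9]  |boxes|=11  |leaves|=1  hit=P3

== RESULT ==
11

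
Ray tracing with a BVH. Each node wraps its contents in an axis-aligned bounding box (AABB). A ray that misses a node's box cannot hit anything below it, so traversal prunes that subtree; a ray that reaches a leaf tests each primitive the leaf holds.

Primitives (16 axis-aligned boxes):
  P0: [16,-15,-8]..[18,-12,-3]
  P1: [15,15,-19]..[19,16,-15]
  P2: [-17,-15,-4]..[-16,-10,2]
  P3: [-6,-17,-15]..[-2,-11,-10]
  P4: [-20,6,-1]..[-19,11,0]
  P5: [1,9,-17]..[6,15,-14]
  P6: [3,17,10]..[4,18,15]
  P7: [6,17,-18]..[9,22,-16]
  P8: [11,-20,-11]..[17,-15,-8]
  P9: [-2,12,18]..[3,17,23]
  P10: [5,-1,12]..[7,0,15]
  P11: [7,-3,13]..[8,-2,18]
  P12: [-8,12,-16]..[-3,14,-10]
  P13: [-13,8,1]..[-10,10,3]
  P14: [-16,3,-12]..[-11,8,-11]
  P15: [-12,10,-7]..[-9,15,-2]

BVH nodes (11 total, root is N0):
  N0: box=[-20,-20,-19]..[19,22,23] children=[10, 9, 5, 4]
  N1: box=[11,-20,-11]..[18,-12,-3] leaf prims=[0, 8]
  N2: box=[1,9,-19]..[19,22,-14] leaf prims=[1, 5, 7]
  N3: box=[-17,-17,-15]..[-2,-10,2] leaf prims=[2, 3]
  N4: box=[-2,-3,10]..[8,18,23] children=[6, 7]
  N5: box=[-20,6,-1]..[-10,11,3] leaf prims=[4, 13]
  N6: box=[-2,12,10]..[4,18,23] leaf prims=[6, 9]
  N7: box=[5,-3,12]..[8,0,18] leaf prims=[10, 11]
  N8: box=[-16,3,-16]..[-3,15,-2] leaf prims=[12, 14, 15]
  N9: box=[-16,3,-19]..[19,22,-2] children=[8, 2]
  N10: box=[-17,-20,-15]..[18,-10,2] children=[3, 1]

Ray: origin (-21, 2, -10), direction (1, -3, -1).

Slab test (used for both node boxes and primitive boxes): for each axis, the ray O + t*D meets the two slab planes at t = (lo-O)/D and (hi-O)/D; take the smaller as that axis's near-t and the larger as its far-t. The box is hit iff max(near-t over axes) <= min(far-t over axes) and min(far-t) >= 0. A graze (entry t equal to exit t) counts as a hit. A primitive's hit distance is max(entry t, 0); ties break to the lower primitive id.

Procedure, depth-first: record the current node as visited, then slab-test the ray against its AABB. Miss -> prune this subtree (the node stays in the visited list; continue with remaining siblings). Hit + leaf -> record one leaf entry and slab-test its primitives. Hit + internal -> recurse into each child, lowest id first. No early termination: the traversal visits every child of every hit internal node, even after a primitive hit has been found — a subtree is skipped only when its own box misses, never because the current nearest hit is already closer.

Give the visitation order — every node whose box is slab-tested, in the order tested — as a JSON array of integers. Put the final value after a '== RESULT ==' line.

Traverse from the root:
N0 x:[1,40] y:[-20/3,22/3] z:[-33,9] -> hit [1,22/3], descend [4, 5, 9, 10]
  N4 x:[19,29] y:[-16/3,5/3] z:[-33,-20] -> miss, prune
  N5 x:[1,11] y:[-3,-4/3] z:[-13,-9] -> miss, prune
  N9 x:[5,40] y:[-20/3,-1/3] z:[-8,9] -> miss, prune
  N10 x:[4,39] y:[4,22/3] z:[-12,5] -> hit [4,5], descend [1, 3]
    N1 x:[32,39] y:[14/3,22/3] z:[-7,1] -> miss, prune
    N3 x:[4,19] y:[4,19/3] z:[-12,5] -> hit [4,5] leaf, test {P2(miss), P3(miss)}

order=[0, 4, 5, 9, 10, 1, 3]  |boxes|=7  |leaves|=1  hit=miss

== RESULT ==
[0, 4, 5, 9, 10, 1, 3]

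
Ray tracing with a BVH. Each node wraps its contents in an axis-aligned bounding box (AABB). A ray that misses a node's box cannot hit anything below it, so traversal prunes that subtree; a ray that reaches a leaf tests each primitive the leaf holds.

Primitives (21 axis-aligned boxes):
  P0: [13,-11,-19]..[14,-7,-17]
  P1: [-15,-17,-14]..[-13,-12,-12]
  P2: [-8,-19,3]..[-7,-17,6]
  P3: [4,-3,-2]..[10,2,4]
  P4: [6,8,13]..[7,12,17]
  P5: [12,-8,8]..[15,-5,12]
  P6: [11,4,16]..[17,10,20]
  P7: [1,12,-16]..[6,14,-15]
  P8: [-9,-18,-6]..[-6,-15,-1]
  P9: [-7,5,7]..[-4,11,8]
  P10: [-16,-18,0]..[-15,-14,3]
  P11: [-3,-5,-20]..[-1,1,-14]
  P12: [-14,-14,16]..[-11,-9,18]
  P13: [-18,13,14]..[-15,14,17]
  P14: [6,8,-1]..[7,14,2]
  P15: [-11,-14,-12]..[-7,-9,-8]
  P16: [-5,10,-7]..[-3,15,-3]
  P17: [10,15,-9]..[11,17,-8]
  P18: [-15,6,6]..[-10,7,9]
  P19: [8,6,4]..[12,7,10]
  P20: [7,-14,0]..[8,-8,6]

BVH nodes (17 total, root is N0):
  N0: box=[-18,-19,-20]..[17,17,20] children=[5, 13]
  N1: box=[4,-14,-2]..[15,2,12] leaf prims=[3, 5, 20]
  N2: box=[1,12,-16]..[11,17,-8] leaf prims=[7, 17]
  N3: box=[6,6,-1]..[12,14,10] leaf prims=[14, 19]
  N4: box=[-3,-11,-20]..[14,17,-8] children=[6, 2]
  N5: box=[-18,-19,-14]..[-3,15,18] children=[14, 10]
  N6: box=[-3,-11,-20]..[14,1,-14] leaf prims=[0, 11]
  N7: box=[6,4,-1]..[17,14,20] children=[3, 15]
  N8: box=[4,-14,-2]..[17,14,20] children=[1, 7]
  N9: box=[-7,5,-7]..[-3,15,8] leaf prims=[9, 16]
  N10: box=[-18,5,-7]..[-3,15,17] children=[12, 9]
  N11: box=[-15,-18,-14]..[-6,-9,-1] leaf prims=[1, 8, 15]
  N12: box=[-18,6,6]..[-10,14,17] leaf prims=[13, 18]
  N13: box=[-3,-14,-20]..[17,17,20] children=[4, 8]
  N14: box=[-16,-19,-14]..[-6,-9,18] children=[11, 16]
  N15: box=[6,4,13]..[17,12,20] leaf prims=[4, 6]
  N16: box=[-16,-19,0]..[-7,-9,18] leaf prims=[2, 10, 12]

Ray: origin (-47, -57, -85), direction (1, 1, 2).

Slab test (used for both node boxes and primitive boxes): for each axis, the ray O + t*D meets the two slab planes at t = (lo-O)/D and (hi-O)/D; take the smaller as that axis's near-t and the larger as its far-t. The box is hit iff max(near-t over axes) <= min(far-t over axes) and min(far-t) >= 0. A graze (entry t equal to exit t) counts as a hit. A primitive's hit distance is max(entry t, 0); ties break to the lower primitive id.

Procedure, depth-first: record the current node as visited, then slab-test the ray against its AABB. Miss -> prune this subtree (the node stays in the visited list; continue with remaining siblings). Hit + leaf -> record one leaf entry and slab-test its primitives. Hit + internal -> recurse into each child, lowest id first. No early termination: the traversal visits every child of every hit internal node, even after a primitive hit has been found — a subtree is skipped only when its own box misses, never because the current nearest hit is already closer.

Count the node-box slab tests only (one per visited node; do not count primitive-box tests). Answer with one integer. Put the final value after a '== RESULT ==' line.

Traverse from the root:
N0 x:[29,64] y:[38,74] z:[65/2,105/2] -> hit [38,105/2], descend [5, 13]
  N5 x:[29,44] y:[38,72] z:[71/2,103/2] -> hit [38,44], descend [10, 14]
    N10 x:[29,44] y:[62,72] z:[39,51] -> miss, prune
    N14 x:[31,41] y:[38,48] z:[71/2,103/2] -> hit [38,41], descend [11, 16]
      N11 x:[32,41] y:[39,48] z:[71/2,42] -> hit [39,41] leaf, test {P1(miss), P8@t=79/2, P15(miss)}
      N16 x:[31,40] y:[38,48] z:[85/2,103/2] -> miss, prune
  N13 x:[44,64] y:[43,74] z:[65/2,105/2] -> hit [44,105/2], descend [4, 8]
    N4 x:[44,61] y:[46,74] z:[65/2,77/2] -> miss, prune
    N8 x:[51,64] y:[43,71] z:[83/2,105/2] -> hit [51,105/2], descend [1, 7]
      N1 x:[51,62] y:[43,59] z:[83/2,97/2] -> miss, prune
      N7 x:[53,64] y:[61,71] z:[42,105/2] -> miss, prune

Summary -> nodes [0, 5, 10, 14, 11, 16, 13, 4, 8, 1, 7]; box-tests=11; leaf-entries=1; first=P8

== RESULT ==
11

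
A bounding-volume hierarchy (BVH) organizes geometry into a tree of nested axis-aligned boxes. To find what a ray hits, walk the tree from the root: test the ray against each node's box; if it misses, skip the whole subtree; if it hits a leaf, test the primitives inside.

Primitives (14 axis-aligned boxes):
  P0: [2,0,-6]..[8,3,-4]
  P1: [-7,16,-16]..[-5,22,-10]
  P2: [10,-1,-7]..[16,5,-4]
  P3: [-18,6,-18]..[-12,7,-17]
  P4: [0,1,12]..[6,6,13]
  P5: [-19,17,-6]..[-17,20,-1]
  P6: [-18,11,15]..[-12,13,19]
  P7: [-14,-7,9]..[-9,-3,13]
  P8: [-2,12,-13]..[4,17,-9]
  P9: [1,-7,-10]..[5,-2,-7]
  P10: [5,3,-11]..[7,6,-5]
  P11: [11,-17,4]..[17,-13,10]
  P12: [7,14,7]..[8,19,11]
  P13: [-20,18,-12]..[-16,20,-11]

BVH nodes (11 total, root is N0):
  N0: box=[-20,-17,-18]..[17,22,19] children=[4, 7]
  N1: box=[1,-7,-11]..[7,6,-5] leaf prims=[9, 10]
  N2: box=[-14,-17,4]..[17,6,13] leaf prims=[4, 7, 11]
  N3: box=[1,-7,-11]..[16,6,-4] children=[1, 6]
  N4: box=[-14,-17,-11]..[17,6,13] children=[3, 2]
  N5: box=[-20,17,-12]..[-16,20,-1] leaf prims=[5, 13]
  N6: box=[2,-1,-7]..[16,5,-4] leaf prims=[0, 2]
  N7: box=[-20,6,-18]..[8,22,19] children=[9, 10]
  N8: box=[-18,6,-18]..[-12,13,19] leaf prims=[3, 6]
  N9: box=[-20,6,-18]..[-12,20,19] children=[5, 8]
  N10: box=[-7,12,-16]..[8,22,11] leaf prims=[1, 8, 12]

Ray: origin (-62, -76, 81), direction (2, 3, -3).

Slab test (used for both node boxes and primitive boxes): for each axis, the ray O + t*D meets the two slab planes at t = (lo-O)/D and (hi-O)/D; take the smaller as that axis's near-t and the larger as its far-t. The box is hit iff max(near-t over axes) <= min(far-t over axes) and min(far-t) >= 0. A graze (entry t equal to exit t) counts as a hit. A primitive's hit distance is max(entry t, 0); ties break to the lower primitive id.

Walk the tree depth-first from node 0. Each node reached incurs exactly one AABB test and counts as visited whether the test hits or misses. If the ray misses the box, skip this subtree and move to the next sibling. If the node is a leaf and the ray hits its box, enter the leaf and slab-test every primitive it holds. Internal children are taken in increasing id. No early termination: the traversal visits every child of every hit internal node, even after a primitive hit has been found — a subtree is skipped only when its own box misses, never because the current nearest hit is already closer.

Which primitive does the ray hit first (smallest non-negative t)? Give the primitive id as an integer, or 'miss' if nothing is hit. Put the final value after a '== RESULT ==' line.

Traverse from the root:
N0 x:[21,79/2] y:[59/3,98/3] z:[62/3,33] -> hit [21,98/3], descend [4, 7]
  N4 x:[24,79/2] y:[59/3,82/3] z:[68/3,92/3] -> hit [24,82/3], descend [2, 3]
    N2 x:[24,79/2] y:[59/3,82/3] z:[68/3,77/3] -> hit [24,77/3] leaf, test {P4(miss), P7@t=24, P11(miss)}
    N3 x:[63/2,39] y:[23,82/3] z:[85/3,92/3] -> miss, prune
  N7 x:[21,35] y:[82/3,98/3] z:[62/3,33] -> hit [82/3,98/3], descend [9, 10]
    N9 x:[21,25] y:[82/3,32] z:[62/3,33] -> miss, prune
    N10 x:[55/2,35] y:[88/3,98/3] z:[70/3,97/3] -> hit [88/3,97/3] leaf, test {P1(miss), P8@t=30, P12(miss)}

Summary -> nodes [0, 4, 2, 3, 7, 9, 10]; box-tests=7; leaf-entries=2; first=P7

== RESULT ==
7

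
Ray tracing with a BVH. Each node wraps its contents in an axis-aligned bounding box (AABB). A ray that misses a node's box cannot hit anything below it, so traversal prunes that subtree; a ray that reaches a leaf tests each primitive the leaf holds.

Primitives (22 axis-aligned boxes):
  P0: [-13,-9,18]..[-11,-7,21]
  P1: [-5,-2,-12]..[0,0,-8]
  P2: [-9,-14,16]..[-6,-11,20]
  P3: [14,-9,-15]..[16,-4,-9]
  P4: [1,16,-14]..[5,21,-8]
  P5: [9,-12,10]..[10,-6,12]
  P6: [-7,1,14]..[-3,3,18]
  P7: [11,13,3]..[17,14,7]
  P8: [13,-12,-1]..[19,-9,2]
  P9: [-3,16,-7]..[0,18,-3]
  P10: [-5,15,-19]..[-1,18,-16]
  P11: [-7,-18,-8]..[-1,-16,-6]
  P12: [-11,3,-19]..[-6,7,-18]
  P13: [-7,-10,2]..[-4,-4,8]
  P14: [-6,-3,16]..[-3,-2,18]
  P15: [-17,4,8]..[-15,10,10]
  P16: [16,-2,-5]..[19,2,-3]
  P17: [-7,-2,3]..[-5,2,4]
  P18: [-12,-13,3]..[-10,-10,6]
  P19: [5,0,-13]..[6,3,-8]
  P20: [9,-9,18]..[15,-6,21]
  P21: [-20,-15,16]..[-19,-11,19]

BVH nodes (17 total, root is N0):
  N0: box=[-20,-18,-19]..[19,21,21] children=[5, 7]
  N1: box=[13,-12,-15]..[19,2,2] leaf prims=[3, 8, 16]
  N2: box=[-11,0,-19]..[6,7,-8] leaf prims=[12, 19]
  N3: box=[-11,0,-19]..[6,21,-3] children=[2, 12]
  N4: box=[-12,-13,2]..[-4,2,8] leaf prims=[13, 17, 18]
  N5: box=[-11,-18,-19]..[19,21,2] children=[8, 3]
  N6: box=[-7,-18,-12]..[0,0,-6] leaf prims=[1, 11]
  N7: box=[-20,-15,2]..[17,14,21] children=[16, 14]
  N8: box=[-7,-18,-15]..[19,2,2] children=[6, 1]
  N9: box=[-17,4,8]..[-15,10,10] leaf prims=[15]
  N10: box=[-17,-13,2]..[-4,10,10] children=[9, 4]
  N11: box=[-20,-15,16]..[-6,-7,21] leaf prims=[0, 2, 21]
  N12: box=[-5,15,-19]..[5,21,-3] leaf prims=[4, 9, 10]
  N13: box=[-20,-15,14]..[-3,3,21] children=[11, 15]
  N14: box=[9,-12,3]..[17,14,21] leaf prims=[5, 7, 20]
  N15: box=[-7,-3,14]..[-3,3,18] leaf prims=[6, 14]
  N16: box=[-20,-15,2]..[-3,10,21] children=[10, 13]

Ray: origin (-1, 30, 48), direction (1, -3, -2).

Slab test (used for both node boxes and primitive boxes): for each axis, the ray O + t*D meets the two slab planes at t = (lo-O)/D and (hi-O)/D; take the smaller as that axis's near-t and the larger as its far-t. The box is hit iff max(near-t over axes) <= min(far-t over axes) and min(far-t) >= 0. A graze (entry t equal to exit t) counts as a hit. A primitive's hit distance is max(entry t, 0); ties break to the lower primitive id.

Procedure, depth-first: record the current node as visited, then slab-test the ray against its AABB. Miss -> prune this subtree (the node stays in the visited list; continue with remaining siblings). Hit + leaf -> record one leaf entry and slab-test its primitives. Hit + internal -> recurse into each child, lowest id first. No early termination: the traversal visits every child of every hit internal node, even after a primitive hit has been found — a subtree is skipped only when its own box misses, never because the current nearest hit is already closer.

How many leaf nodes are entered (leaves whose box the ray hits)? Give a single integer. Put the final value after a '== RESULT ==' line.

Trace the traversal:
N0 x:[-19,20] y:[3,16] z:[27/2,67/2] -> hit [27/2,16], descend [5, 7]
  N5 x:[-10,20] y:[3,16] z:[23,67/2] -> miss, prune
  N7 x:[-19,18] y:[16/3,15] z:[27/2,23] -> hit [27/2,15], descend [14, 16]
    N14 x:[10,18] y:[16/3,14] z:[27/2,45/2] -> hit [27/2,14] leaf, test {P5(miss), P7(miss), P20(miss)}
    N16 x:[-19,-2] y:[20/3,15] z:[27/2,23] -> miss, prune

Visited [0, 5, 7, 14, 16]. Tests: 5 box, 1 leaf. Nearest: miss.

== RESULT ==
1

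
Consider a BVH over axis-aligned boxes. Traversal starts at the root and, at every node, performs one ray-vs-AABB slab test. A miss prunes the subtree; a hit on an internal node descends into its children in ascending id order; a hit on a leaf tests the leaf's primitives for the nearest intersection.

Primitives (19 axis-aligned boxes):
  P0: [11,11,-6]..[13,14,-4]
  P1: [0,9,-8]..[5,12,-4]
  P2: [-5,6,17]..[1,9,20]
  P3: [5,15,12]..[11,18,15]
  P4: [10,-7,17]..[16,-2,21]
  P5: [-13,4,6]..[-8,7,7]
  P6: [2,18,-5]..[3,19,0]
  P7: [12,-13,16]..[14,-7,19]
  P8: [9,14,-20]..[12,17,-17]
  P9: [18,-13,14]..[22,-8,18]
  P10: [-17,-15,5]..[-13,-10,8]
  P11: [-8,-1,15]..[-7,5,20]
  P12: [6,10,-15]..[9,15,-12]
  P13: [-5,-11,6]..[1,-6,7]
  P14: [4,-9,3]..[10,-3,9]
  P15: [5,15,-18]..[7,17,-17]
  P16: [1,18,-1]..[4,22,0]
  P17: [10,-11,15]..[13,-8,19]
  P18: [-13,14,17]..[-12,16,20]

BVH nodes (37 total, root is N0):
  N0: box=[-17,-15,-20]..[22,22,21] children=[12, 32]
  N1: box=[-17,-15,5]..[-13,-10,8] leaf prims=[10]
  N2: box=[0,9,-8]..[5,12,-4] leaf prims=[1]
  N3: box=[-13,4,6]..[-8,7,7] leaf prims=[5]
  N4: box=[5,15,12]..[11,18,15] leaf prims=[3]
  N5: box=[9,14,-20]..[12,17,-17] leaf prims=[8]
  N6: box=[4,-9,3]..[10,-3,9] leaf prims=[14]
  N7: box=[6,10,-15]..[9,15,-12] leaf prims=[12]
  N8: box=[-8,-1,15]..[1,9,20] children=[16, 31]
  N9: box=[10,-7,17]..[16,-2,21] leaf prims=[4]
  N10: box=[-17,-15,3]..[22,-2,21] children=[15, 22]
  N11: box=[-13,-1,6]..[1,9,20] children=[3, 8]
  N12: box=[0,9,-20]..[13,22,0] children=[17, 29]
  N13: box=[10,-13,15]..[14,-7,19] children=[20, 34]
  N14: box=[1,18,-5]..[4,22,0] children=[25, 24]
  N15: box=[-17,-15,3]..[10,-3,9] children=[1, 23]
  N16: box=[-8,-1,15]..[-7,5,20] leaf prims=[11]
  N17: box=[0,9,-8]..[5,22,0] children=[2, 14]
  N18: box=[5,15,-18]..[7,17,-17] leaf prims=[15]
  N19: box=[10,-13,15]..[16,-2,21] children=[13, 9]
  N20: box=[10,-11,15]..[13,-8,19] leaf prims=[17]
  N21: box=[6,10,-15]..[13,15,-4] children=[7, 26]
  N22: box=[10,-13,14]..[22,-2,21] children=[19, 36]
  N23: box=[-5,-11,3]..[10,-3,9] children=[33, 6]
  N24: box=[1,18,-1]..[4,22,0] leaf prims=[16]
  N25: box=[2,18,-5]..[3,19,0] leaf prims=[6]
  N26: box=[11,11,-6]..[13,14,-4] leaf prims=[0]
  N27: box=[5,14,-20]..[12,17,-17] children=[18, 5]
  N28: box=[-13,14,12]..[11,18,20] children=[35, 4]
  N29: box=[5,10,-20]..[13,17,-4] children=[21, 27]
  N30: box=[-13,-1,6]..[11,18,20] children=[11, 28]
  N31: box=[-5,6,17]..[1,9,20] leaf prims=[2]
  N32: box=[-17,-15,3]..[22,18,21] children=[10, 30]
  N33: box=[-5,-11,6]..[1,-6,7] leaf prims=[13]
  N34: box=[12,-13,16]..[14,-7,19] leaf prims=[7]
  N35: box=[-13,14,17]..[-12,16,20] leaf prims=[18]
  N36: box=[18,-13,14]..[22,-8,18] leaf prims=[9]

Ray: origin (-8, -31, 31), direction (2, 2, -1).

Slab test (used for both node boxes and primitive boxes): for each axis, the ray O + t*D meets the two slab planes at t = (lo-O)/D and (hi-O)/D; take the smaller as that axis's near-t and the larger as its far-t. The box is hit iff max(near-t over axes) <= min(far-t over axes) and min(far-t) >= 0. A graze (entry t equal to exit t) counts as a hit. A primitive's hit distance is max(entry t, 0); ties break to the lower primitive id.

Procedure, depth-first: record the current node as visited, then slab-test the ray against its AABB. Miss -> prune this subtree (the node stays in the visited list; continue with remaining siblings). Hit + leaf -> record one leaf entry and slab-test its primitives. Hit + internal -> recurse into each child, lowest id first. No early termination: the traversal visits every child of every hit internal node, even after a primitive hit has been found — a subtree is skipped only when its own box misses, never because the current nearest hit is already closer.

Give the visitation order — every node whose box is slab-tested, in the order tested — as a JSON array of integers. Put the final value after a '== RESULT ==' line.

Trace the traversal:
N0 x:[-9/2,15] y:[8,53/2] z:[10,51] -> hit [10,15], descend [12, 32]
  N12 x:[4,21/2] y:[20,53/2] z:[31,51] -> miss, prune
  N32 x:[-9/2,15] y:[8,49/2] z:[10,28] -> hit [10,15], descend [10, 30]
    N10 x:[-9/2,15] y:[8,29/2] z:[10,28] -> hit [10,29/2], descend [15, 22]
      N15 x:[-9/2,9] y:[8,14] z:[22,28] -> miss, prune
      N22 x:[9,15] y:[9,29/2] z:[10,17] -> hit [10,29/2], descend [19, 36]
        N19 x:[9,12] y:[9,29/2] z:[10,16] -> hit [10,12], descend [9, 13]
          N9 x:[9,12] y:[12,29/2] z:[10,14] -> hit [12,12] leaf, test {P4@t=12}
          N13 x:[9,11] y:[9,12] z:[12,16] -> miss, prune
        N36 x:[13,15] y:[9,23/2] z:[13,17] -> miss, prune
    N30 x:[-5/2,19/2] y:[15,49/2] z:[11,25] -> miss, prune

Visited [0, 12, 32, 10, 15, 22, 19, 9, 13, 36, 30]. Tests: 11 box, 1 leaf. Nearest: P4.

== RESULT ==
[0, 12, 32, 10, 15, 22, 19, 9, 13, 36, 30]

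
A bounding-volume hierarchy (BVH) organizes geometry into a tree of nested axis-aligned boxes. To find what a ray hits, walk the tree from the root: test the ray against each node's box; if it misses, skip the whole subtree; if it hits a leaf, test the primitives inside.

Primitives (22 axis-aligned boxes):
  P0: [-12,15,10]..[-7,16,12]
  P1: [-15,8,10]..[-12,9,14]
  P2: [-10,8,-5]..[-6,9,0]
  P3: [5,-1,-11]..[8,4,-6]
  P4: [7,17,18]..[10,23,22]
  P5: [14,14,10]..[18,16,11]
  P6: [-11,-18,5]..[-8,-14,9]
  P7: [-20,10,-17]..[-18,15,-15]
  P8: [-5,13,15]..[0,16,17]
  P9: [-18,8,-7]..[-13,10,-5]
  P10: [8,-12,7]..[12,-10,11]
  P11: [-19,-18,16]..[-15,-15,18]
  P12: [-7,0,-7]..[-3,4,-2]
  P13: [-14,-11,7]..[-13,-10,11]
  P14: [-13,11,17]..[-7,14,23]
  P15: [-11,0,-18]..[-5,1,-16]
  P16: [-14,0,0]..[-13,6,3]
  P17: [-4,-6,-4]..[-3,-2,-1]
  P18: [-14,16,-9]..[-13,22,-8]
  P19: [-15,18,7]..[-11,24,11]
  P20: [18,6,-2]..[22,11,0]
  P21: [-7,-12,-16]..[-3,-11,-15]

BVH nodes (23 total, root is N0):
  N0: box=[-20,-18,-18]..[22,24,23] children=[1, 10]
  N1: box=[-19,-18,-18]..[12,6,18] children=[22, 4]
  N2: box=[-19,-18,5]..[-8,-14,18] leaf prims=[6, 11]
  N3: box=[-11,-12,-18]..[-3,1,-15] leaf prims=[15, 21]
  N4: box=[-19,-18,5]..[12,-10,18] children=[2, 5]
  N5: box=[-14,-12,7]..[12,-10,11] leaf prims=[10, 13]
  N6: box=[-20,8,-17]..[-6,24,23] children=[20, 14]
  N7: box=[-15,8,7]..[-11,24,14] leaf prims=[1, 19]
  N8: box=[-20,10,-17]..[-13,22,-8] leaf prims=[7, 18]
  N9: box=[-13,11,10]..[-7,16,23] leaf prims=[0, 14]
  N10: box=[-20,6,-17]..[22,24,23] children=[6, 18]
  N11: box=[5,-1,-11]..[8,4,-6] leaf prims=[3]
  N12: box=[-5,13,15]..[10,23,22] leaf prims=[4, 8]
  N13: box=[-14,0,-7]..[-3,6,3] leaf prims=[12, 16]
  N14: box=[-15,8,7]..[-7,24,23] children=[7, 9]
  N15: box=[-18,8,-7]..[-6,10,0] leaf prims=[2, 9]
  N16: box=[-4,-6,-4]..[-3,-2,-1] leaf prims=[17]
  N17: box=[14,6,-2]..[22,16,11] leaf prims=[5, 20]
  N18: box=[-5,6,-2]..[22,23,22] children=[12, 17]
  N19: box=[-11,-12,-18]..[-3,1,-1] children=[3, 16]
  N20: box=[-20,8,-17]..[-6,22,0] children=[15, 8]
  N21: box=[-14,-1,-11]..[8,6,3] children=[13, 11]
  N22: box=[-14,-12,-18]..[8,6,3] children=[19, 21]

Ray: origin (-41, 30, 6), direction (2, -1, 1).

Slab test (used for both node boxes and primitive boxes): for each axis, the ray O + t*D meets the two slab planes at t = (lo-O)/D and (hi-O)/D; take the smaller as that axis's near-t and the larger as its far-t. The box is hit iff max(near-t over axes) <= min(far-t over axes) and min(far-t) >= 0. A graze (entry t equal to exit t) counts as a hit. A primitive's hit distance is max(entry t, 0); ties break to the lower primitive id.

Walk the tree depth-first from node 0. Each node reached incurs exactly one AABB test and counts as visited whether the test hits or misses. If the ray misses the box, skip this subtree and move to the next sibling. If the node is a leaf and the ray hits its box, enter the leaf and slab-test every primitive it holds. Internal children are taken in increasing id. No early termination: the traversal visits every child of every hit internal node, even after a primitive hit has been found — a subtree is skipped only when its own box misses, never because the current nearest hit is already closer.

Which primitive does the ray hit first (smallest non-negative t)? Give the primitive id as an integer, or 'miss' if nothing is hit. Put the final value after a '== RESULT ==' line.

Walk:
N0 x:[21/2,63/2] y:[6,48] z:[-24,17] -> hit [21/2,17], descend [1, 10]
  N1 x:[11,53/2] y:[24,48] z:[-24,12] -> miss, prune
  N10 x:[21/2,63/2] y:[6,24] z:[-23,17] -> hit [21/2,17], descend [6, 18]
    N6 x:[21/2,35/2] y:[6,22] z:[-23,17] -> hit [21/2,17], descend [14, 20]
      N14 x:[13,17] y:[6,22] z:[1,17] -> hit [13,17], descend [7, 9]
        N7 x:[13,15] y:[6,22] z:[1,8] -> miss, prune
        N9 x:[14,17] y:[14,19] z:[4,17] -> hit [14,17] leaf, test {P0(miss), P14@t=16}
      N20 x:[21/2,35/2] y:[8,22] z:[-23,-6] -> miss, prune
    N18 x:[18,63/2] y:[7,24] z:[-8,16] -> miss, prune

Summary -> nodes [0, 1, 10, 6, 14, 7, 9, 20, 18]; box-tests=9; leaf-entries=1; first=P14

== RESULT ==
14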